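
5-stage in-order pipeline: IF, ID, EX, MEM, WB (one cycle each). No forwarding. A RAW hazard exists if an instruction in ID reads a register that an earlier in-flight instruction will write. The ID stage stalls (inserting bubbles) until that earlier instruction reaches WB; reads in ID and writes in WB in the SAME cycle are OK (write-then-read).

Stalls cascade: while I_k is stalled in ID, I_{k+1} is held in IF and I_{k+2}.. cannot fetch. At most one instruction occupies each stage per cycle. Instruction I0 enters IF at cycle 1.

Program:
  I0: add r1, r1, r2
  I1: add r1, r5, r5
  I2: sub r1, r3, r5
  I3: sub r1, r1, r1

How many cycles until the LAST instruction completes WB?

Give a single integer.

Answer: 10

Derivation:
I0 add r1 <- r1,r2: IF@1 ID@2 stall=0 (-) EX@3 MEM@4 WB@5
I1 add r1 <- r5,r5: IF@2 ID@3 stall=0 (-) EX@4 MEM@5 WB@6
I2 sub r1 <- r3,r5: IF@3 ID@4 stall=0 (-) EX@5 MEM@6 WB@7
I3 sub r1 <- r1,r1: IF@4 ID@5 stall=2 (RAW on I2.r1 (WB@7)) EX@8 MEM@9 WB@10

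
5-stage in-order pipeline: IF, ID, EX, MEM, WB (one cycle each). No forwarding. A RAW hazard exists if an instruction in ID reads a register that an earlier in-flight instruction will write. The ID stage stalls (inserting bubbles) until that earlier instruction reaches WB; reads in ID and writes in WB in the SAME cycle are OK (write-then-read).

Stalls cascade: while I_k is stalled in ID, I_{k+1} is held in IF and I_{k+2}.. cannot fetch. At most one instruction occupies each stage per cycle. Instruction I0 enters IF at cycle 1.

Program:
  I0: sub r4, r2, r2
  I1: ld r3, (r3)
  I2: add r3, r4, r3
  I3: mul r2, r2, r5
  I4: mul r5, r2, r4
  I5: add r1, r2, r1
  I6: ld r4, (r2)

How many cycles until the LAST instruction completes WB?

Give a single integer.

I0 sub r4 <- r2,r2: IF@1 ID@2 stall=0 (-) EX@3 MEM@4 WB@5
I1 ld r3 <- r3: IF@2 ID@3 stall=0 (-) EX@4 MEM@5 WB@6
I2 add r3 <- r4,r3: IF@3 ID@4 stall=2 (RAW on I1.r3 (WB@6)) EX@7 MEM@8 WB@9
I3 mul r2 <- r2,r5: IF@4 ID@7 stall=0 (-) EX@8 MEM@9 WB@10
I4 mul r5 <- r2,r4: IF@7 ID@8 stall=2 (RAW on I3.r2 (WB@10)) EX@11 MEM@12 WB@13
I5 add r1 <- r2,r1: IF@8 ID@11 stall=0 (-) EX@12 MEM@13 WB@14
I6 ld r4 <- r2: IF@11 ID@12 stall=0 (-) EX@13 MEM@14 WB@15

Answer: 15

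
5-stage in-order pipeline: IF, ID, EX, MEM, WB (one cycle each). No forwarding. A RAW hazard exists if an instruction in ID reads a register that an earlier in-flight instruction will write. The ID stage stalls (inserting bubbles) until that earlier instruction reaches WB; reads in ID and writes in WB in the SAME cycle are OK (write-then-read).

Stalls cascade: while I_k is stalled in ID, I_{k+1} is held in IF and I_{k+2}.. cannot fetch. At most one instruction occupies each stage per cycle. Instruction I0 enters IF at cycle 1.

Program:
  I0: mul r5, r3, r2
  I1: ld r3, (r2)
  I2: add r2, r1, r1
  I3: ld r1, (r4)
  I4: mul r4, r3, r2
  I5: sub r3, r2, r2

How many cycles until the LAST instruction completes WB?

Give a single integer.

Answer: 11

Derivation:
I0 mul r5 <- r3,r2: IF@1 ID@2 stall=0 (-) EX@3 MEM@4 WB@5
I1 ld r3 <- r2: IF@2 ID@3 stall=0 (-) EX@4 MEM@5 WB@6
I2 add r2 <- r1,r1: IF@3 ID@4 stall=0 (-) EX@5 MEM@6 WB@7
I3 ld r1 <- r4: IF@4 ID@5 stall=0 (-) EX@6 MEM@7 WB@8
I4 mul r4 <- r3,r2: IF@5 ID@6 stall=1 (RAW on I2.r2 (WB@7)) EX@8 MEM@9 WB@10
I5 sub r3 <- r2,r2: IF@6 ID@8 stall=0 (-) EX@9 MEM@10 WB@11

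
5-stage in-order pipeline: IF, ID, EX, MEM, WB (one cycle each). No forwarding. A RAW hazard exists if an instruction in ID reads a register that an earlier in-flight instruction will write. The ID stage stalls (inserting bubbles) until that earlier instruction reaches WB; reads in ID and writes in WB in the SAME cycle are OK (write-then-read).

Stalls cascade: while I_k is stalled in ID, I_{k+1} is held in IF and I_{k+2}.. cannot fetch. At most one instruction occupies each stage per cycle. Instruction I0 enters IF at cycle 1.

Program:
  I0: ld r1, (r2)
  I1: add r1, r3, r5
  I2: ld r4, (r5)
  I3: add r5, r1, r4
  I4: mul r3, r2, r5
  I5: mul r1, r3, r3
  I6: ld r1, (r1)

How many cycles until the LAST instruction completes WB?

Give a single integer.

Answer: 19

Derivation:
I0 ld r1 <- r2: IF@1 ID@2 stall=0 (-) EX@3 MEM@4 WB@5
I1 add r1 <- r3,r5: IF@2 ID@3 stall=0 (-) EX@4 MEM@5 WB@6
I2 ld r4 <- r5: IF@3 ID@4 stall=0 (-) EX@5 MEM@6 WB@7
I3 add r5 <- r1,r4: IF@4 ID@5 stall=2 (RAW on I2.r4 (WB@7)) EX@8 MEM@9 WB@10
I4 mul r3 <- r2,r5: IF@5 ID@8 stall=2 (RAW on I3.r5 (WB@10)) EX@11 MEM@12 WB@13
I5 mul r1 <- r3,r3: IF@8 ID@11 stall=2 (RAW on I4.r3 (WB@13)) EX@14 MEM@15 WB@16
I6 ld r1 <- r1: IF@11 ID@14 stall=2 (RAW on I5.r1 (WB@16)) EX@17 MEM@18 WB@19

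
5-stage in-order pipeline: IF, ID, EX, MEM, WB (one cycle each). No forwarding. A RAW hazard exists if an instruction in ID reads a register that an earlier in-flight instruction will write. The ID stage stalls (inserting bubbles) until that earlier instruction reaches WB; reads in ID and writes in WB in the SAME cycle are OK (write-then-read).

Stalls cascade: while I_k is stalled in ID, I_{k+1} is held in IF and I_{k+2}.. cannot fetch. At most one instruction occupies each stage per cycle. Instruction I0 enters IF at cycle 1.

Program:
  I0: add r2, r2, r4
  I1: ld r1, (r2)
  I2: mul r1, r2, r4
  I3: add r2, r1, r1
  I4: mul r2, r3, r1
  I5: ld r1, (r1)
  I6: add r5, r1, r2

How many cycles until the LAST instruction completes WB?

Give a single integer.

Answer: 17

Derivation:
I0 add r2 <- r2,r4: IF@1 ID@2 stall=0 (-) EX@3 MEM@4 WB@5
I1 ld r1 <- r2: IF@2 ID@3 stall=2 (RAW on I0.r2 (WB@5)) EX@6 MEM@7 WB@8
I2 mul r1 <- r2,r4: IF@3 ID@6 stall=0 (-) EX@7 MEM@8 WB@9
I3 add r2 <- r1,r1: IF@6 ID@7 stall=2 (RAW on I2.r1 (WB@9)) EX@10 MEM@11 WB@12
I4 mul r2 <- r3,r1: IF@7 ID@10 stall=0 (-) EX@11 MEM@12 WB@13
I5 ld r1 <- r1: IF@10 ID@11 stall=0 (-) EX@12 MEM@13 WB@14
I6 add r5 <- r1,r2: IF@11 ID@12 stall=2 (RAW on I5.r1 (WB@14)) EX@15 MEM@16 WB@17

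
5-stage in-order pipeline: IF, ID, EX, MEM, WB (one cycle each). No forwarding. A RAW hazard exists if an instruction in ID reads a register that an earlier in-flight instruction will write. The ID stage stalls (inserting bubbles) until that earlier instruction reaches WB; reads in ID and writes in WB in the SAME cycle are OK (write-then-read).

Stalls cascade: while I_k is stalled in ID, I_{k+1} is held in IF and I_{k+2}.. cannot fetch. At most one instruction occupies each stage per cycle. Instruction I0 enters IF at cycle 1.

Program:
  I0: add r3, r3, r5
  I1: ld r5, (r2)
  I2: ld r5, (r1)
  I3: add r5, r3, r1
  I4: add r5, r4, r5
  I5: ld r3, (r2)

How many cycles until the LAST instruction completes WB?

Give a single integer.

I0 add r3 <- r3,r5: IF@1 ID@2 stall=0 (-) EX@3 MEM@4 WB@5
I1 ld r5 <- r2: IF@2 ID@3 stall=0 (-) EX@4 MEM@5 WB@6
I2 ld r5 <- r1: IF@3 ID@4 stall=0 (-) EX@5 MEM@6 WB@7
I3 add r5 <- r3,r1: IF@4 ID@5 stall=0 (-) EX@6 MEM@7 WB@8
I4 add r5 <- r4,r5: IF@5 ID@6 stall=2 (RAW on I3.r5 (WB@8)) EX@9 MEM@10 WB@11
I5 ld r3 <- r2: IF@6 ID@9 stall=0 (-) EX@10 MEM@11 WB@12

Answer: 12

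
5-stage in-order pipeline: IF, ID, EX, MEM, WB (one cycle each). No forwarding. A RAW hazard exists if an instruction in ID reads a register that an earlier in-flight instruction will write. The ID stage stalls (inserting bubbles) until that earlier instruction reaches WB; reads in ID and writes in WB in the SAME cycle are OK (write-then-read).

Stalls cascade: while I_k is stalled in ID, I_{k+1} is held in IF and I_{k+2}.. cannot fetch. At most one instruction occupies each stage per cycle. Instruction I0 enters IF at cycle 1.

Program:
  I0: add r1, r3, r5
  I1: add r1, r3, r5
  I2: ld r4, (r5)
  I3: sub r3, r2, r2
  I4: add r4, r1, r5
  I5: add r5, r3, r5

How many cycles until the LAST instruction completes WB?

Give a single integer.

Answer: 11

Derivation:
I0 add r1 <- r3,r5: IF@1 ID@2 stall=0 (-) EX@3 MEM@4 WB@5
I1 add r1 <- r3,r5: IF@2 ID@3 stall=0 (-) EX@4 MEM@5 WB@6
I2 ld r4 <- r5: IF@3 ID@4 stall=0 (-) EX@5 MEM@6 WB@7
I3 sub r3 <- r2,r2: IF@4 ID@5 stall=0 (-) EX@6 MEM@7 WB@8
I4 add r4 <- r1,r5: IF@5 ID@6 stall=0 (-) EX@7 MEM@8 WB@9
I5 add r5 <- r3,r5: IF@6 ID@7 stall=1 (RAW on I3.r3 (WB@8)) EX@9 MEM@10 WB@11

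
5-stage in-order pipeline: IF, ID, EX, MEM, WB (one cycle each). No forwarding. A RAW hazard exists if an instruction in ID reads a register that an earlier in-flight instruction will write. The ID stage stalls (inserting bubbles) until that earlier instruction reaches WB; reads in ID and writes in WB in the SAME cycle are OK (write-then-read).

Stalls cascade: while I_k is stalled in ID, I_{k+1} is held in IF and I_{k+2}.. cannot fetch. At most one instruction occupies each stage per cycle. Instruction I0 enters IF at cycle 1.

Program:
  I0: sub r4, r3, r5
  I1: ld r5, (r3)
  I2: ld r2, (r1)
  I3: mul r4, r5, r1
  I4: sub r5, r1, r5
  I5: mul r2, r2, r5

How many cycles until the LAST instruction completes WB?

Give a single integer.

I0 sub r4 <- r3,r5: IF@1 ID@2 stall=0 (-) EX@3 MEM@4 WB@5
I1 ld r5 <- r3: IF@2 ID@3 stall=0 (-) EX@4 MEM@5 WB@6
I2 ld r2 <- r1: IF@3 ID@4 stall=0 (-) EX@5 MEM@6 WB@7
I3 mul r4 <- r5,r1: IF@4 ID@5 stall=1 (RAW on I1.r5 (WB@6)) EX@7 MEM@8 WB@9
I4 sub r5 <- r1,r5: IF@5 ID@7 stall=0 (-) EX@8 MEM@9 WB@10
I5 mul r2 <- r2,r5: IF@7 ID@8 stall=2 (RAW on I4.r5 (WB@10)) EX@11 MEM@12 WB@13

Answer: 13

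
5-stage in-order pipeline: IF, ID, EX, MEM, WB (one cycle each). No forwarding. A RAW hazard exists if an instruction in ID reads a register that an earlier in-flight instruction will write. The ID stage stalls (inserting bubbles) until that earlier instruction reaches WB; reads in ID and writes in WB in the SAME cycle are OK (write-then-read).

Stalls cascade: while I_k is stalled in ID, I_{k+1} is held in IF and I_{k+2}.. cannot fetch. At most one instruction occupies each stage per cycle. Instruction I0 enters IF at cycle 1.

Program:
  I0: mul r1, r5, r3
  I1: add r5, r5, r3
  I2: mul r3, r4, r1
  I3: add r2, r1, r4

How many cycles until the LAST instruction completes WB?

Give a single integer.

Answer: 9

Derivation:
I0 mul r1 <- r5,r3: IF@1 ID@2 stall=0 (-) EX@3 MEM@4 WB@5
I1 add r5 <- r5,r3: IF@2 ID@3 stall=0 (-) EX@4 MEM@5 WB@6
I2 mul r3 <- r4,r1: IF@3 ID@4 stall=1 (RAW on I0.r1 (WB@5)) EX@6 MEM@7 WB@8
I3 add r2 <- r1,r4: IF@4 ID@6 stall=0 (-) EX@7 MEM@8 WB@9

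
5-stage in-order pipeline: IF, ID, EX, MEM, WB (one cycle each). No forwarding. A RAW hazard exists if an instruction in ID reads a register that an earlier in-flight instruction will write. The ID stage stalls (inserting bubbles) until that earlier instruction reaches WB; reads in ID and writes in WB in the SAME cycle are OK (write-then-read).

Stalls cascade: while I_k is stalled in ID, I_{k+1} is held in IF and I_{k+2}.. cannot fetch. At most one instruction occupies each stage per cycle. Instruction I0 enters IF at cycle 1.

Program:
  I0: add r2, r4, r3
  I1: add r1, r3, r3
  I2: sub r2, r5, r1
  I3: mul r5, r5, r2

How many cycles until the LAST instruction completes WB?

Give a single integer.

Answer: 12

Derivation:
I0 add r2 <- r4,r3: IF@1 ID@2 stall=0 (-) EX@3 MEM@4 WB@5
I1 add r1 <- r3,r3: IF@2 ID@3 stall=0 (-) EX@4 MEM@5 WB@6
I2 sub r2 <- r5,r1: IF@3 ID@4 stall=2 (RAW on I1.r1 (WB@6)) EX@7 MEM@8 WB@9
I3 mul r5 <- r5,r2: IF@4 ID@7 stall=2 (RAW on I2.r2 (WB@9)) EX@10 MEM@11 WB@12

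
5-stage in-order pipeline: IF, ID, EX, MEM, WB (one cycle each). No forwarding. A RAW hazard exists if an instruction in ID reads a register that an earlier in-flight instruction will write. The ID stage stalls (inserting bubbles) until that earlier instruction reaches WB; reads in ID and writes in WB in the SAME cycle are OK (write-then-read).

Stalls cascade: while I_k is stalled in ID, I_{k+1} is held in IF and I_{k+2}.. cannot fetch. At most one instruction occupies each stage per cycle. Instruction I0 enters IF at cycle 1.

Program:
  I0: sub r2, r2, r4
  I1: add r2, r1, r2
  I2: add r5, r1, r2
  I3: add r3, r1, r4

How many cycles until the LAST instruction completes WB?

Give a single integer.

I0 sub r2 <- r2,r4: IF@1 ID@2 stall=0 (-) EX@3 MEM@4 WB@5
I1 add r2 <- r1,r2: IF@2 ID@3 stall=2 (RAW on I0.r2 (WB@5)) EX@6 MEM@7 WB@8
I2 add r5 <- r1,r2: IF@3 ID@6 stall=2 (RAW on I1.r2 (WB@8)) EX@9 MEM@10 WB@11
I3 add r3 <- r1,r4: IF@6 ID@9 stall=0 (-) EX@10 MEM@11 WB@12

Answer: 12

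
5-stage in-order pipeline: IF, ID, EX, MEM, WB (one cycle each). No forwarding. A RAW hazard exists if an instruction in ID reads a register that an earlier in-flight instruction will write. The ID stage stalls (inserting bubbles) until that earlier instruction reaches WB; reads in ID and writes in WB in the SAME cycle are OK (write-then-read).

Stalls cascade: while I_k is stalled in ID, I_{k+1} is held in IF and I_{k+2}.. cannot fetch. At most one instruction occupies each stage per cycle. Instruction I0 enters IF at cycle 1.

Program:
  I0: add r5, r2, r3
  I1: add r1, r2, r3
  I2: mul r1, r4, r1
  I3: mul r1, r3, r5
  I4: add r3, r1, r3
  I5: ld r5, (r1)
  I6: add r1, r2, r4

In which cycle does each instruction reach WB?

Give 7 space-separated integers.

I0 add r5 <- r2,r3: IF@1 ID@2 stall=0 (-) EX@3 MEM@4 WB@5
I1 add r1 <- r2,r3: IF@2 ID@3 stall=0 (-) EX@4 MEM@5 WB@6
I2 mul r1 <- r4,r1: IF@3 ID@4 stall=2 (RAW on I1.r1 (WB@6)) EX@7 MEM@8 WB@9
I3 mul r1 <- r3,r5: IF@4 ID@7 stall=0 (-) EX@8 MEM@9 WB@10
I4 add r3 <- r1,r3: IF@7 ID@8 stall=2 (RAW on I3.r1 (WB@10)) EX@11 MEM@12 WB@13
I5 ld r5 <- r1: IF@8 ID@11 stall=0 (-) EX@12 MEM@13 WB@14
I6 add r1 <- r2,r4: IF@11 ID@12 stall=0 (-) EX@13 MEM@14 WB@15

Answer: 5 6 9 10 13 14 15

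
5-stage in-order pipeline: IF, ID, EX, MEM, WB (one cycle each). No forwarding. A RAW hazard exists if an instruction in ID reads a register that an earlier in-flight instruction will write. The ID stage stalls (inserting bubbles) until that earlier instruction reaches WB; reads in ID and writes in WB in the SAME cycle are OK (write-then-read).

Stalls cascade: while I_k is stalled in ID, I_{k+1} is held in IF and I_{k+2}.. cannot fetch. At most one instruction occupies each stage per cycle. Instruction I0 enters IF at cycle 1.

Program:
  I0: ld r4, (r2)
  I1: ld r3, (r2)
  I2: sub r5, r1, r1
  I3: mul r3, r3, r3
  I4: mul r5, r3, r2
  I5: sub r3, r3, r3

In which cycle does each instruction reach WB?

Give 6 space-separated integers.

I0 ld r4 <- r2: IF@1 ID@2 stall=0 (-) EX@3 MEM@4 WB@5
I1 ld r3 <- r2: IF@2 ID@3 stall=0 (-) EX@4 MEM@5 WB@6
I2 sub r5 <- r1,r1: IF@3 ID@4 stall=0 (-) EX@5 MEM@6 WB@7
I3 mul r3 <- r3,r3: IF@4 ID@5 stall=1 (RAW on I1.r3 (WB@6)) EX@7 MEM@8 WB@9
I4 mul r5 <- r3,r2: IF@5 ID@7 stall=2 (RAW on I3.r3 (WB@9)) EX@10 MEM@11 WB@12
I5 sub r3 <- r3,r3: IF@7 ID@10 stall=0 (-) EX@11 MEM@12 WB@13

Answer: 5 6 7 9 12 13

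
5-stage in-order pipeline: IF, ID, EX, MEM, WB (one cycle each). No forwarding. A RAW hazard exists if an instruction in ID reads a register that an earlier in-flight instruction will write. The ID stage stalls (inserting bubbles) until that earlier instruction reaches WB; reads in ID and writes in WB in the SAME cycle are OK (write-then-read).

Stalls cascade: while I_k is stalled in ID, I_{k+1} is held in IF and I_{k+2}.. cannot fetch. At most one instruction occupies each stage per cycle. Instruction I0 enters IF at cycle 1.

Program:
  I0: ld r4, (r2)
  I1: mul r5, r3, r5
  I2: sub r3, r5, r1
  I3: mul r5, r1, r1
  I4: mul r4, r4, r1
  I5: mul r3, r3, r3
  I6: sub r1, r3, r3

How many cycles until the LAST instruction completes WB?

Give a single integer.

Answer: 15

Derivation:
I0 ld r4 <- r2: IF@1 ID@2 stall=0 (-) EX@3 MEM@4 WB@5
I1 mul r5 <- r3,r5: IF@2 ID@3 stall=0 (-) EX@4 MEM@5 WB@6
I2 sub r3 <- r5,r1: IF@3 ID@4 stall=2 (RAW on I1.r5 (WB@6)) EX@7 MEM@8 WB@9
I3 mul r5 <- r1,r1: IF@4 ID@7 stall=0 (-) EX@8 MEM@9 WB@10
I4 mul r4 <- r4,r1: IF@7 ID@8 stall=0 (-) EX@9 MEM@10 WB@11
I5 mul r3 <- r3,r3: IF@8 ID@9 stall=0 (-) EX@10 MEM@11 WB@12
I6 sub r1 <- r3,r3: IF@9 ID@10 stall=2 (RAW on I5.r3 (WB@12)) EX@13 MEM@14 WB@15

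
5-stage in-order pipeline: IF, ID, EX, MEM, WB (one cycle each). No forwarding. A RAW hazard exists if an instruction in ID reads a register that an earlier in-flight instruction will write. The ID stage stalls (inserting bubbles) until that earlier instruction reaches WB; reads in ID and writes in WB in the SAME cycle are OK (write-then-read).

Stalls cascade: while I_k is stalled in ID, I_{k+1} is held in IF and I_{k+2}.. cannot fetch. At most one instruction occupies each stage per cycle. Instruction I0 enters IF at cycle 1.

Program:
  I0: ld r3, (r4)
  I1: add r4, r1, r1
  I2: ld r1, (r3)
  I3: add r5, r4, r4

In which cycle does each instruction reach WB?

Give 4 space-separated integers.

Answer: 5 6 8 9

Derivation:
I0 ld r3 <- r4: IF@1 ID@2 stall=0 (-) EX@3 MEM@4 WB@5
I1 add r4 <- r1,r1: IF@2 ID@3 stall=0 (-) EX@4 MEM@5 WB@6
I2 ld r1 <- r3: IF@3 ID@4 stall=1 (RAW on I0.r3 (WB@5)) EX@6 MEM@7 WB@8
I3 add r5 <- r4,r4: IF@4 ID@6 stall=0 (-) EX@7 MEM@8 WB@9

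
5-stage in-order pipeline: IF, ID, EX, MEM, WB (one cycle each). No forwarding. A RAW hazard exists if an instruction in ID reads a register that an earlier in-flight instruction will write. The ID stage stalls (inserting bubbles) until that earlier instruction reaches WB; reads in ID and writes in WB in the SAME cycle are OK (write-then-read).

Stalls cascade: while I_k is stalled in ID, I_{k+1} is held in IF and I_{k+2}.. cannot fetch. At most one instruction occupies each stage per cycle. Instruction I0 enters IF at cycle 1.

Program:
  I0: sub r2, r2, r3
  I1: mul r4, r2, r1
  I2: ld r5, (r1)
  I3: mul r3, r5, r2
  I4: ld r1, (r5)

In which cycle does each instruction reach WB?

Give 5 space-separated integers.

Answer: 5 8 9 12 13

Derivation:
I0 sub r2 <- r2,r3: IF@1 ID@2 stall=0 (-) EX@3 MEM@4 WB@5
I1 mul r4 <- r2,r1: IF@2 ID@3 stall=2 (RAW on I0.r2 (WB@5)) EX@6 MEM@7 WB@8
I2 ld r5 <- r1: IF@3 ID@6 stall=0 (-) EX@7 MEM@8 WB@9
I3 mul r3 <- r5,r2: IF@6 ID@7 stall=2 (RAW on I2.r5 (WB@9)) EX@10 MEM@11 WB@12
I4 ld r1 <- r5: IF@7 ID@10 stall=0 (-) EX@11 MEM@12 WB@13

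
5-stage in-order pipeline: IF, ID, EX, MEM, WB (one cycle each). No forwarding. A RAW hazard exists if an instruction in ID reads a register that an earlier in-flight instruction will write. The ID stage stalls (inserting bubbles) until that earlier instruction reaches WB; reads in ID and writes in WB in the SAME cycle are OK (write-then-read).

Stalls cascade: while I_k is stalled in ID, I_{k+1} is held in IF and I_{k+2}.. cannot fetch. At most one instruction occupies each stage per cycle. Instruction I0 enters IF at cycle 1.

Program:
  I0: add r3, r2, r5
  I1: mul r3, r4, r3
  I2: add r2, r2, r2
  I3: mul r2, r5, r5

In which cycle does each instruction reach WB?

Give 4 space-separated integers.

I0 add r3 <- r2,r5: IF@1 ID@2 stall=0 (-) EX@3 MEM@4 WB@5
I1 mul r3 <- r4,r3: IF@2 ID@3 stall=2 (RAW on I0.r3 (WB@5)) EX@6 MEM@7 WB@8
I2 add r2 <- r2,r2: IF@3 ID@6 stall=0 (-) EX@7 MEM@8 WB@9
I3 mul r2 <- r5,r5: IF@6 ID@7 stall=0 (-) EX@8 MEM@9 WB@10

Answer: 5 8 9 10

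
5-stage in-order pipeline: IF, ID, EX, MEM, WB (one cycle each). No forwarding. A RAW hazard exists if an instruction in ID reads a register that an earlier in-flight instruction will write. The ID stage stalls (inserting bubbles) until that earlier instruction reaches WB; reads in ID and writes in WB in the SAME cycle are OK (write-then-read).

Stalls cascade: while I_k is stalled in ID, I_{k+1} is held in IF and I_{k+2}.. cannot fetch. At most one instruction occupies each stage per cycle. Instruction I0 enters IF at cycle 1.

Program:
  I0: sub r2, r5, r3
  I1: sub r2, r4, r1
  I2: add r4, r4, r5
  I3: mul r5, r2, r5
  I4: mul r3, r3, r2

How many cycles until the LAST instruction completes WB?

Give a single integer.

I0 sub r2 <- r5,r3: IF@1 ID@2 stall=0 (-) EX@3 MEM@4 WB@5
I1 sub r2 <- r4,r1: IF@2 ID@3 stall=0 (-) EX@4 MEM@5 WB@6
I2 add r4 <- r4,r5: IF@3 ID@4 stall=0 (-) EX@5 MEM@6 WB@7
I3 mul r5 <- r2,r5: IF@4 ID@5 stall=1 (RAW on I1.r2 (WB@6)) EX@7 MEM@8 WB@9
I4 mul r3 <- r3,r2: IF@5 ID@7 stall=0 (-) EX@8 MEM@9 WB@10

Answer: 10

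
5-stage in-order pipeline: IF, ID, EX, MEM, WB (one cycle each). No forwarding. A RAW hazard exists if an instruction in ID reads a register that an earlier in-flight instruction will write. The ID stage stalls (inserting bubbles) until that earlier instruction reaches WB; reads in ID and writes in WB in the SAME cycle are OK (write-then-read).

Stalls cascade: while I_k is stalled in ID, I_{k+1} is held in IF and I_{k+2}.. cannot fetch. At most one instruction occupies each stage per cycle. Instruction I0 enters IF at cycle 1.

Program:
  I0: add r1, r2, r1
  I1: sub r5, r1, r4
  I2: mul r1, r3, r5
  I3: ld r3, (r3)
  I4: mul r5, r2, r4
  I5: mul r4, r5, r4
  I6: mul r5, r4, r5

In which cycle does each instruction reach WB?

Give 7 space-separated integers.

I0 add r1 <- r2,r1: IF@1 ID@2 stall=0 (-) EX@3 MEM@4 WB@5
I1 sub r5 <- r1,r4: IF@2 ID@3 stall=2 (RAW on I0.r1 (WB@5)) EX@6 MEM@7 WB@8
I2 mul r1 <- r3,r5: IF@3 ID@6 stall=2 (RAW on I1.r5 (WB@8)) EX@9 MEM@10 WB@11
I3 ld r3 <- r3: IF@6 ID@9 stall=0 (-) EX@10 MEM@11 WB@12
I4 mul r5 <- r2,r4: IF@9 ID@10 stall=0 (-) EX@11 MEM@12 WB@13
I5 mul r4 <- r5,r4: IF@10 ID@11 stall=2 (RAW on I4.r5 (WB@13)) EX@14 MEM@15 WB@16
I6 mul r5 <- r4,r5: IF@11 ID@14 stall=2 (RAW on I5.r4 (WB@16)) EX@17 MEM@18 WB@19

Answer: 5 8 11 12 13 16 19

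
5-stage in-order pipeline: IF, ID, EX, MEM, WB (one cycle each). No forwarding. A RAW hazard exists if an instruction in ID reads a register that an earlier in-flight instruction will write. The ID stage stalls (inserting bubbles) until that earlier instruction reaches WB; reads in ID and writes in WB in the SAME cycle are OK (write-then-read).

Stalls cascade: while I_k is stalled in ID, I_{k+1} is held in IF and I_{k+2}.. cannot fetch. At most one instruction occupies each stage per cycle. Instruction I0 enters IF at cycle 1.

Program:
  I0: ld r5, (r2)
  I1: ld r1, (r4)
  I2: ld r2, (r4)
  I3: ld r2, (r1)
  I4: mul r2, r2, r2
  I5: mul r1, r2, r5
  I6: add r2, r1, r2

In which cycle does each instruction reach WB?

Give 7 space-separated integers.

Answer: 5 6 7 9 12 15 18

Derivation:
I0 ld r5 <- r2: IF@1 ID@2 stall=0 (-) EX@3 MEM@4 WB@5
I1 ld r1 <- r4: IF@2 ID@3 stall=0 (-) EX@4 MEM@5 WB@6
I2 ld r2 <- r4: IF@3 ID@4 stall=0 (-) EX@5 MEM@6 WB@7
I3 ld r2 <- r1: IF@4 ID@5 stall=1 (RAW on I1.r1 (WB@6)) EX@7 MEM@8 WB@9
I4 mul r2 <- r2,r2: IF@5 ID@7 stall=2 (RAW on I3.r2 (WB@9)) EX@10 MEM@11 WB@12
I5 mul r1 <- r2,r5: IF@7 ID@10 stall=2 (RAW on I4.r2 (WB@12)) EX@13 MEM@14 WB@15
I6 add r2 <- r1,r2: IF@10 ID@13 stall=2 (RAW on I5.r1 (WB@15)) EX@16 MEM@17 WB@18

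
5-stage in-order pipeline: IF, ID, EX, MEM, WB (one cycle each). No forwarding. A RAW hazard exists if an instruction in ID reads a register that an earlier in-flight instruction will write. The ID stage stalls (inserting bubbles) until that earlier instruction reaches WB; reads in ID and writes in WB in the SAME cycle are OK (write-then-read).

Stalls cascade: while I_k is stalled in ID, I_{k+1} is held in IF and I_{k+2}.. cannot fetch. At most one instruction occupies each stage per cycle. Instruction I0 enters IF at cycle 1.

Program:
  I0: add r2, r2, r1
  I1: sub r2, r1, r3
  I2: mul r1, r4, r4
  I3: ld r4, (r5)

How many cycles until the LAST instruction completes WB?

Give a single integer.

I0 add r2 <- r2,r1: IF@1 ID@2 stall=0 (-) EX@3 MEM@4 WB@5
I1 sub r2 <- r1,r3: IF@2 ID@3 stall=0 (-) EX@4 MEM@5 WB@6
I2 mul r1 <- r4,r4: IF@3 ID@4 stall=0 (-) EX@5 MEM@6 WB@7
I3 ld r4 <- r5: IF@4 ID@5 stall=0 (-) EX@6 MEM@7 WB@8

Answer: 8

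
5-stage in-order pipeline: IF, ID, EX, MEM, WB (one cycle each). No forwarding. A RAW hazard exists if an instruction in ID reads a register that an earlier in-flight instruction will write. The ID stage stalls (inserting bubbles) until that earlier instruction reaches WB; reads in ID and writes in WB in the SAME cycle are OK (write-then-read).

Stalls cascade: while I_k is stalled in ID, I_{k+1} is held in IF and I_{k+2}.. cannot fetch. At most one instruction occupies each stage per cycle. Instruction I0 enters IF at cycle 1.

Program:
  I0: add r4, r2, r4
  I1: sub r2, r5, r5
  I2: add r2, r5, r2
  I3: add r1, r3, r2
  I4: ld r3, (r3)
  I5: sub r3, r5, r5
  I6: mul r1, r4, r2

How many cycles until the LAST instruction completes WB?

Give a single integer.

I0 add r4 <- r2,r4: IF@1 ID@2 stall=0 (-) EX@3 MEM@4 WB@5
I1 sub r2 <- r5,r5: IF@2 ID@3 stall=0 (-) EX@4 MEM@5 WB@6
I2 add r2 <- r5,r2: IF@3 ID@4 stall=2 (RAW on I1.r2 (WB@6)) EX@7 MEM@8 WB@9
I3 add r1 <- r3,r2: IF@4 ID@7 stall=2 (RAW on I2.r2 (WB@9)) EX@10 MEM@11 WB@12
I4 ld r3 <- r3: IF@7 ID@10 stall=0 (-) EX@11 MEM@12 WB@13
I5 sub r3 <- r5,r5: IF@10 ID@11 stall=0 (-) EX@12 MEM@13 WB@14
I6 mul r1 <- r4,r2: IF@11 ID@12 stall=0 (-) EX@13 MEM@14 WB@15

Answer: 15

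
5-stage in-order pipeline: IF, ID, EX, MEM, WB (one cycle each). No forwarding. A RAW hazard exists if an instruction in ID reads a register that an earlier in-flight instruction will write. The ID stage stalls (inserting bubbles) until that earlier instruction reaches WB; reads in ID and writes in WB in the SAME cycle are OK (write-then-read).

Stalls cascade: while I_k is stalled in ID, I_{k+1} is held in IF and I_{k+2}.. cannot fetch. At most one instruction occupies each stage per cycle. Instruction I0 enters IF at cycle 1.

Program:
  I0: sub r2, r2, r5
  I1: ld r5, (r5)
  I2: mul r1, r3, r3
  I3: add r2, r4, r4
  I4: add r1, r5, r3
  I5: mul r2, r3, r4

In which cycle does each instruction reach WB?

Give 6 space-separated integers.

I0 sub r2 <- r2,r5: IF@1 ID@2 stall=0 (-) EX@3 MEM@4 WB@5
I1 ld r5 <- r5: IF@2 ID@3 stall=0 (-) EX@4 MEM@5 WB@6
I2 mul r1 <- r3,r3: IF@3 ID@4 stall=0 (-) EX@5 MEM@6 WB@7
I3 add r2 <- r4,r4: IF@4 ID@5 stall=0 (-) EX@6 MEM@7 WB@8
I4 add r1 <- r5,r3: IF@5 ID@6 stall=0 (-) EX@7 MEM@8 WB@9
I5 mul r2 <- r3,r4: IF@6 ID@7 stall=0 (-) EX@8 MEM@9 WB@10

Answer: 5 6 7 8 9 10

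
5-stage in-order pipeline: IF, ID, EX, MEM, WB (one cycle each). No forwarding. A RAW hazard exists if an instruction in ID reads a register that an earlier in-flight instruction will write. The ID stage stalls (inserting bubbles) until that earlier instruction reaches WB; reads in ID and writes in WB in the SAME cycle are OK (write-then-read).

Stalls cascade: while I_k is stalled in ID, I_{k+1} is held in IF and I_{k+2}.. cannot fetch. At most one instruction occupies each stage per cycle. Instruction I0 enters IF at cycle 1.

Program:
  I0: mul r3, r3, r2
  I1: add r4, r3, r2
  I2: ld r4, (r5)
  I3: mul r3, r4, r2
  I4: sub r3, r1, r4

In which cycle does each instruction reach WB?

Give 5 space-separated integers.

Answer: 5 8 9 12 13

Derivation:
I0 mul r3 <- r3,r2: IF@1 ID@2 stall=0 (-) EX@3 MEM@4 WB@5
I1 add r4 <- r3,r2: IF@2 ID@3 stall=2 (RAW on I0.r3 (WB@5)) EX@6 MEM@7 WB@8
I2 ld r4 <- r5: IF@3 ID@6 stall=0 (-) EX@7 MEM@8 WB@9
I3 mul r3 <- r4,r2: IF@6 ID@7 stall=2 (RAW on I2.r4 (WB@9)) EX@10 MEM@11 WB@12
I4 sub r3 <- r1,r4: IF@7 ID@10 stall=0 (-) EX@11 MEM@12 WB@13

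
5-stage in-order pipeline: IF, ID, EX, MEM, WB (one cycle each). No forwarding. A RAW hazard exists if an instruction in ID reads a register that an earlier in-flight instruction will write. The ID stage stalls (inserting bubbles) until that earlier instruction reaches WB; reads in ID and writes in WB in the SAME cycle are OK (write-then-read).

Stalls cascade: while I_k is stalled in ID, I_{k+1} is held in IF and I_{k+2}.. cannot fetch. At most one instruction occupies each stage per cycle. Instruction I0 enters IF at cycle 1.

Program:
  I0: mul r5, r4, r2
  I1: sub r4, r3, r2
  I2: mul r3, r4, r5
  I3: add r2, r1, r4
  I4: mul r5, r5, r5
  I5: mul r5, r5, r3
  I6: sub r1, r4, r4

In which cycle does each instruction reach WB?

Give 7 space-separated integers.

Answer: 5 6 9 10 11 14 15

Derivation:
I0 mul r5 <- r4,r2: IF@1 ID@2 stall=0 (-) EX@3 MEM@4 WB@5
I1 sub r4 <- r3,r2: IF@2 ID@3 stall=0 (-) EX@4 MEM@5 WB@6
I2 mul r3 <- r4,r5: IF@3 ID@4 stall=2 (RAW on I1.r4 (WB@6)) EX@7 MEM@8 WB@9
I3 add r2 <- r1,r4: IF@4 ID@7 stall=0 (-) EX@8 MEM@9 WB@10
I4 mul r5 <- r5,r5: IF@7 ID@8 stall=0 (-) EX@9 MEM@10 WB@11
I5 mul r5 <- r5,r3: IF@8 ID@9 stall=2 (RAW on I4.r5 (WB@11)) EX@12 MEM@13 WB@14
I6 sub r1 <- r4,r4: IF@9 ID@12 stall=0 (-) EX@13 MEM@14 WB@15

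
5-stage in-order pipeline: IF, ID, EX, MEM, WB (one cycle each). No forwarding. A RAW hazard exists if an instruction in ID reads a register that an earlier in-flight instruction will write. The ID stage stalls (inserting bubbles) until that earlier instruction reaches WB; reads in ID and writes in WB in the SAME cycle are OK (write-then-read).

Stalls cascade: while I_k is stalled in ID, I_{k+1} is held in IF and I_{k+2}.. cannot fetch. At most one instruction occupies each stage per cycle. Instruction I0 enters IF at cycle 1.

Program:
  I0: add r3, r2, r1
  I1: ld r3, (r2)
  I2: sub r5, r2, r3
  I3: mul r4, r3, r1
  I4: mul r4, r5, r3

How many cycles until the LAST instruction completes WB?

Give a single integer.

I0 add r3 <- r2,r1: IF@1 ID@2 stall=0 (-) EX@3 MEM@4 WB@5
I1 ld r3 <- r2: IF@2 ID@3 stall=0 (-) EX@4 MEM@5 WB@6
I2 sub r5 <- r2,r3: IF@3 ID@4 stall=2 (RAW on I1.r3 (WB@6)) EX@7 MEM@8 WB@9
I3 mul r4 <- r3,r1: IF@4 ID@7 stall=0 (-) EX@8 MEM@9 WB@10
I4 mul r4 <- r5,r3: IF@7 ID@8 stall=1 (RAW on I2.r5 (WB@9)) EX@10 MEM@11 WB@12

Answer: 12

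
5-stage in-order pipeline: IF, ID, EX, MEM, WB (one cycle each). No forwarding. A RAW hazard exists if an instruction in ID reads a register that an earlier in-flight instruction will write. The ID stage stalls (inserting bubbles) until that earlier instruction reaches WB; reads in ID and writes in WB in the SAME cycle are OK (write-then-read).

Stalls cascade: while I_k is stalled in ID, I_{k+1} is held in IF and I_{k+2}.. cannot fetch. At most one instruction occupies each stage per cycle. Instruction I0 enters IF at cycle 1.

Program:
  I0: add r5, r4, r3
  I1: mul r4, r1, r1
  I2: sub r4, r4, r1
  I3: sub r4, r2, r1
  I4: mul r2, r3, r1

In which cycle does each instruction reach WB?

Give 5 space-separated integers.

I0 add r5 <- r4,r3: IF@1 ID@2 stall=0 (-) EX@3 MEM@4 WB@5
I1 mul r4 <- r1,r1: IF@2 ID@3 stall=0 (-) EX@4 MEM@5 WB@6
I2 sub r4 <- r4,r1: IF@3 ID@4 stall=2 (RAW on I1.r4 (WB@6)) EX@7 MEM@8 WB@9
I3 sub r4 <- r2,r1: IF@4 ID@7 stall=0 (-) EX@8 MEM@9 WB@10
I4 mul r2 <- r3,r1: IF@7 ID@8 stall=0 (-) EX@9 MEM@10 WB@11

Answer: 5 6 9 10 11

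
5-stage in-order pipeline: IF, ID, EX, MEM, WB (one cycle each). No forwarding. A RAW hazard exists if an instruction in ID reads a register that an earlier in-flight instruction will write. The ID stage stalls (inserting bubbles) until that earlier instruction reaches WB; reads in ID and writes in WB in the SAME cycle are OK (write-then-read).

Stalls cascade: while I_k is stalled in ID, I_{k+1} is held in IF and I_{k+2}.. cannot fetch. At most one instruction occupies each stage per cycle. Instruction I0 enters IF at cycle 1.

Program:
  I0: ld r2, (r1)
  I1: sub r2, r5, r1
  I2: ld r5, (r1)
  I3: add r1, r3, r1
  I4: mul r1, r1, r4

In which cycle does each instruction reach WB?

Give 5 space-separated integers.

Answer: 5 6 7 8 11

Derivation:
I0 ld r2 <- r1: IF@1 ID@2 stall=0 (-) EX@3 MEM@4 WB@5
I1 sub r2 <- r5,r1: IF@2 ID@3 stall=0 (-) EX@4 MEM@5 WB@6
I2 ld r5 <- r1: IF@3 ID@4 stall=0 (-) EX@5 MEM@6 WB@7
I3 add r1 <- r3,r1: IF@4 ID@5 stall=0 (-) EX@6 MEM@7 WB@8
I4 mul r1 <- r1,r4: IF@5 ID@6 stall=2 (RAW on I3.r1 (WB@8)) EX@9 MEM@10 WB@11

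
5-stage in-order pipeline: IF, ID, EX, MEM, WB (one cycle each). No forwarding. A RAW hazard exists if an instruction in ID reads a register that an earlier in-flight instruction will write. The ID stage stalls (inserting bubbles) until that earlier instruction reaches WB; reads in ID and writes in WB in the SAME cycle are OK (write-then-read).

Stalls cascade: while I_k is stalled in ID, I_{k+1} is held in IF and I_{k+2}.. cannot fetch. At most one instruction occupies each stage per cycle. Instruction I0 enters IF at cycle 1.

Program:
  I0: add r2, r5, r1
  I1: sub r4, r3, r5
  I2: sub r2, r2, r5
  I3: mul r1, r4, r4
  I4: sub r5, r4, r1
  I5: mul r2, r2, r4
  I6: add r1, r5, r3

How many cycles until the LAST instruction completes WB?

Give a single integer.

Answer: 15

Derivation:
I0 add r2 <- r5,r1: IF@1 ID@2 stall=0 (-) EX@3 MEM@4 WB@5
I1 sub r4 <- r3,r5: IF@2 ID@3 stall=0 (-) EX@4 MEM@5 WB@6
I2 sub r2 <- r2,r5: IF@3 ID@4 stall=1 (RAW on I0.r2 (WB@5)) EX@6 MEM@7 WB@8
I3 mul r1 <- r4,r4: IF@4 ID@6 stall=0 (-) EX@7 MEM@8 WB@9
I4 sub r5 <- r4,r1: IF@6 ID@7 stall=2 (RAW on I3.r1 (WB@9)) EX@10 MEM@11 WB@12
I5 mul r2 <- r2,r4: IF@7 ID@10 stall=0 (-) EX@11 MEM@12 WB@13
I6 add r1 <- r5,r3: IF@10 ID@11 stall=1 (RAW on I4.r5 (WB@12)) EX@13 MEM@14 WB@15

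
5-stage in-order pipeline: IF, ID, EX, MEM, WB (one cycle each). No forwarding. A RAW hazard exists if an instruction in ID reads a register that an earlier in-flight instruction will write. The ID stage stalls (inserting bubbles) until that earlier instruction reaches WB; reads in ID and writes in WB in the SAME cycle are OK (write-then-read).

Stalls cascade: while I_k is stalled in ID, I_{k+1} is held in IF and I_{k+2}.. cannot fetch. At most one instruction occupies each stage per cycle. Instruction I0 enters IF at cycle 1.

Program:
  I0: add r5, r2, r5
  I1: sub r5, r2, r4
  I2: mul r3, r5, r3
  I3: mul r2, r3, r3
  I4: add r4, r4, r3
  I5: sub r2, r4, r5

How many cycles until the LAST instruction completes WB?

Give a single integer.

I0 add r5 <- r2,r5: IF@1 ID@2 stall=0 (-) EX@3 MEM@4 WB@5
I1 sub r5 <- r2,r4: IF@2 ID@3 stall=0 (-) EX@4 MEM@5 WB@6
I2 mul r3 <- r5,r3: IF@3 ID@4 stall=2 (RAW on I1.r5 (WB@6)) EX@7 MEM@8 WB@9
I3 mul r2 <- r3,r3: IF@4 ID@7 stall=2 (RAW on I2.r3 (WB@9)) EX@10 MEM@11 WB@12
I4 add r4 <- r4,r3: IF@7 ID@10 stall=0 (-) EX@11 MEM@12 WB@13
I5 sub r2 <- r4,r5: IF@10 ID@11 stall=2 (RAW on I4.r4 (WB@13)) EX@14 MEM@15 WB@16

Answer: 16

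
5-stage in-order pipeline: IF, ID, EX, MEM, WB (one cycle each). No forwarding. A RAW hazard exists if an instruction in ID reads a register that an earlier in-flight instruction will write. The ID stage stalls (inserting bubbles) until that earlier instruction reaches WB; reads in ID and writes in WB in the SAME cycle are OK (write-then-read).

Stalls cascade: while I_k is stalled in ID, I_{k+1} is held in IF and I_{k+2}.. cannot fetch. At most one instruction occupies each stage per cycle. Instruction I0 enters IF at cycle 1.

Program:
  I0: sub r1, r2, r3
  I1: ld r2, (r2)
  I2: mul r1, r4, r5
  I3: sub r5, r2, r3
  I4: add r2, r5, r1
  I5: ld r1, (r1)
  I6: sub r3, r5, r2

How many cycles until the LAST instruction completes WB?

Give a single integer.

I0 sub r1 <- r2,r3: IF@1 ID@2 stall=0 (-) EX@3 MEM@4 WB@5
I1 ld r2 <- r2: IF@2 ID@3 stall=0 (-) EX@4 MEM@5 WB@6
I2 mul r1 <- r4,r5: IF@3 ID@4 stall=0 (-) EX@5 MEM@6 WB@7
I3 sub r5 <- r2,r3: IF@4 ID@5 stall=1 (RAW on I1.r2 (WB@6)) EX@7 MEM@8 WB@9
I4 add r2 <- r5,r1: IF@5 ID@7 stall=2 (RAW on I3.r5 (WB@9)) EX@10 MEM@11 WB@12
I5 ld r1 <- r1: IF@7 ID@10 stall=0 (-) EX@11 MEM@12 WB@13
I6 sub r3 <- r5,r2: IF@10 ID@11 stall=1 (RAW on I4.r2 (WB@12)) EX@13 MEM@14 WB@15

Answer: 15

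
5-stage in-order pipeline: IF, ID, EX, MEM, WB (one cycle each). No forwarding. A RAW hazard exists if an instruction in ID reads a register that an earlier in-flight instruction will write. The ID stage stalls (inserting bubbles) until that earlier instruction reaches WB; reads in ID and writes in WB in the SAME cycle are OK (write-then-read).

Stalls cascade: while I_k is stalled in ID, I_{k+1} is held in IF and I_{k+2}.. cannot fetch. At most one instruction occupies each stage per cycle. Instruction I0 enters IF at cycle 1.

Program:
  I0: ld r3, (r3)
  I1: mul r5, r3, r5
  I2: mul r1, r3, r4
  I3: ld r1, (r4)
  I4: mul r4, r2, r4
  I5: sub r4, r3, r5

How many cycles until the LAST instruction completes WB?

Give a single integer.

Answer: 12

Derivation:
I0 ld r3 <- r3: IF@1 ID@2 stall=0 (-) EX@3 MEM@4 WB@5
I1 mul r5 <- r3,r5: IF@2 ID@3 stall=2 (RAW on I0.r3 (WB@5)) EX@6 MEM@7 WB@8
I2 mul r1 <- r3,r4: IF@3 ID@6 stall=0 (-) EX@7 MEM@8 WB@9
I3 ld r1 <- r4: IF@6 ID@7 stall=0 (-) EX@8 MEM@9 WB@10
I4 mul r4 <- r2,r4: IF@7 ID@8 stall=0 (-) EX@9 MEM@10 WB@11
I5 sub r4 <- r3,r5: IF@8 ID@9 stall=0 (-) EX@10 MEM@11 WB@12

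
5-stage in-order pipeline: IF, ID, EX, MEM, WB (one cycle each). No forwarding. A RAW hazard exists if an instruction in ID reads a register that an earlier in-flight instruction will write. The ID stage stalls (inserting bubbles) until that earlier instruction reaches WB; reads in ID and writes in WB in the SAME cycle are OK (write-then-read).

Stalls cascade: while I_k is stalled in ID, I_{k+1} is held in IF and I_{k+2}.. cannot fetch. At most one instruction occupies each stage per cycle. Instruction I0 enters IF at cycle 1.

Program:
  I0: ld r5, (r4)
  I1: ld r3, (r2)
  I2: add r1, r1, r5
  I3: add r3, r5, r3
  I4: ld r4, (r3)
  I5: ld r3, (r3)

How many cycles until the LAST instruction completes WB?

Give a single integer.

I0 ld r5 <- r4: IF@1 ID@2 stall=0 (-) EX@3 MEM@4 WB@5
I1 ld r3 <- r2: IF@2 ID@3 stall=0 (-) EX@4 MEM@5 WB@6
I2 add r1 <- r1,r5: IF@3 ID@4 stall=1 (RAW on I0.r5 (WB@5)) EX@6 MEM@7 WB@8
I3 add r3 <- r5,r3: IF@4 ID@6 stall=0 (-) EX@7 MEM@8 WB@9
I4 ld r4 <- r3: IF@6 ID@7 stall=2 (RAW on I3.r3 (WB@9)) EX@10 MEM@11 WB@12
I5 ld r3 <- r3: IF@7 ID@10 stall=0 (-) EX@11 MEM@12 WB@13

Answer: 13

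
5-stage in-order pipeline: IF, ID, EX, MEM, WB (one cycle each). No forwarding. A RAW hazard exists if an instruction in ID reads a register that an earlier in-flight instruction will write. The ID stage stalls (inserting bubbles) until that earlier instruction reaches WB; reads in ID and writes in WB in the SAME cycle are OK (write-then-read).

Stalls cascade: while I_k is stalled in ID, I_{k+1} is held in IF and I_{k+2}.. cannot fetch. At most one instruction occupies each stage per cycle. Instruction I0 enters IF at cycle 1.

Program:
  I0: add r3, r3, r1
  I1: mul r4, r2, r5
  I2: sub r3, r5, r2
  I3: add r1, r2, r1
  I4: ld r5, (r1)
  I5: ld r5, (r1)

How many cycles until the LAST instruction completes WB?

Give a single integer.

I0 add r3 <- r3,r1: IF@1 ID@2 stall=0 (-) EX@3 MEM@4 WB@5
I1 mul r4 <- r2,r5: IF@2 ID@3 stall=0 (-) EX@4 MEM@5 WB@6
I2 sub r3 <- r5,r2: IF@3 ID@4 stall=0 (-) EX@5 MEM@6 WB@7
I3 add r1 <- r2,r1: IF@4 ID@5 stall=0 (-) EX@6 MEM@7 WB@8
I4 ld r5 <- r1: IF@5 ID@6 stall=2 (RAW on I3.r1 (WB@8)) EX@9 MEM@10 WB@11
I5 ld r5 <- r1: IF@6 ID@9 stall=0 (-) EX@10 MEM@11 WB@12

Answer: 12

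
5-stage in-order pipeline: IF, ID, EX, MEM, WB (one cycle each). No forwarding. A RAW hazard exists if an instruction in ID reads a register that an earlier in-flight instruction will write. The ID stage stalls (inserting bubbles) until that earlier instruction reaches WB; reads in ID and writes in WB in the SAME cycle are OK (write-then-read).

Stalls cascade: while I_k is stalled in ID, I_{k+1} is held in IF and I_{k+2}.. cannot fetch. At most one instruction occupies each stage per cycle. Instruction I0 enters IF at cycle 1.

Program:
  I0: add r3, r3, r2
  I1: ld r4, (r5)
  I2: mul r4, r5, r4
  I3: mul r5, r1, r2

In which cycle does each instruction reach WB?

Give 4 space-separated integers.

I0 add r3 <- r3,r2: IF@1 ID@2 stall=0 (-) EX@3 MEM@4 WB@5
I1 ld r4 <- r5: IF@2 ID@3 stall=0 (-) EX@4 MEM@5 WB@6
I2 mul r4 <- r5,r4: IF@3 ID@4 stall=2 (RAW on I1.r4 (WB@6)) EX@7 MEM@8 WB@9
I3 mul r5 <- r1,r2: IF@4 ID@7 stall=0 (-) EX@8 MEM@9 WB@10

Answer: 5 6 9 10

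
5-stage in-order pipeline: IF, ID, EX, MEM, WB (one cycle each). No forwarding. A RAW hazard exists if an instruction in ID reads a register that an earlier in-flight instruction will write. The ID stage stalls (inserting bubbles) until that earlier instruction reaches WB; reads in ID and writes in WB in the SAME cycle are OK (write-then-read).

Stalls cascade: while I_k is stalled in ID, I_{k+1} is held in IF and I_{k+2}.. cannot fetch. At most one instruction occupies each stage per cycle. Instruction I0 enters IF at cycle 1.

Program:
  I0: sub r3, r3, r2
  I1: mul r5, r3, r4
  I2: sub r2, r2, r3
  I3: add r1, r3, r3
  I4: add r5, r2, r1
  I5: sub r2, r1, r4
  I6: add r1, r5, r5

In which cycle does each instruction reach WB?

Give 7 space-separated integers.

Answer: 5 8 9 10 13 14 16

Derivation:
I0 sub r3 <- r3,r2: IF@1 ID@2 stall=0 (-) EX@3 MEM@4 WB@5
I1 mul r5 <- r3,r4: IF@2 ID@3 stall=2 (RAW on I0.r3 (WB@5)) EX@6 MEM@7 WB@8
I2 sub r2 <- r2,r3: IF@3 ID@6 stall=0 (-) EX@7 MEM@8 WB@9
I3 add r1 <- r3,r3: IF@6 ID@7 stall=0 (-) EX@8 MEM@9 WB@10
I4 add r5 <- r2,r1: IF@7 ID@8 stall=2 (RAW on I3.r1 (WB@10)) EX@11 MEM@12 WB@13
I5 sub r2 <- r1,r4: IF@8 ID@11 stall=0 (-) EX@12 MEM@13 WB@14
I6 add r1 <- r5,r5: IF@11 ID@12 stall=1 (RAW on I4.r5 (WB@13)) EX@14 MEM@15 WB@16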